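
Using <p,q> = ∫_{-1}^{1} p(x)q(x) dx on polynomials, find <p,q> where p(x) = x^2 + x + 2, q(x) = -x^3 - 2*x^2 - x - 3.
<p,q> = -278/15

Expand the product: p(x)·q(x) = -x^5 - 3*x^4 - 5*x^3 - 8*x^2 - 5*x - 6.
∫_{-1}^{1} of each monomial x^k gives [2/(k+1) if k even, 0 if k odd]. Integrating term-by-term (or equivalently evaluating the antiderivative F(x) = -x^6/6 - 3*x^5/5 - 5*x^4/4 - 8*x^3/3 - 5*x^2/2 - 6*x at the endpoints):
  F(1) − F(−1) = -791/60 − (107/20) = -278/15.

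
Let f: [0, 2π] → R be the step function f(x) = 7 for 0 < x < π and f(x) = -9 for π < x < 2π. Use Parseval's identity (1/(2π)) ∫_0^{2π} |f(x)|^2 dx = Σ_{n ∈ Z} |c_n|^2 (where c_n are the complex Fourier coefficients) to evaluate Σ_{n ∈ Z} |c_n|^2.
Σ |c_n|^2 = 65

Parseval equates the L^2 energy of f (normalised by 1/(2π)) with the ℓ^2 sum of its Fourier coefficients: (1/(2π)) ∫_0^{2π} |f|^2 = Σ |c_n|^2.
Compute the left side: (1/(2π)) [∫_0^π 7^2 dx + ∫_π^{2π} (-9)^2 dx] = (1/(2π)) · (49π + 81π) = (49 + 81)/2 = 65.
So Σ_{n ∈ Z} |c_n|^2 = 65.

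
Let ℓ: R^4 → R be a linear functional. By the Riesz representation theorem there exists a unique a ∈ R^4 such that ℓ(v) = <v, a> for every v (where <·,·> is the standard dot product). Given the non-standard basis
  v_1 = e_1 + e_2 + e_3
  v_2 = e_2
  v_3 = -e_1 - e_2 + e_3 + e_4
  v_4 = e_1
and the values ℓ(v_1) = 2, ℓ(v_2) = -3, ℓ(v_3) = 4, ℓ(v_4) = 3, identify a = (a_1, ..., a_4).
a = (3, -3, 2, 2)

Write a = (a_1, ..., a_4) in the standard basis. For each basis vector v_i, ℓ(v_i) = <v_i, a> is a linear equation in the a_j's. Collect the n equations into a matrix system V a = ℓ, where row i of V is v_i (expressed in the standard basis). Since V is invertible (lower-triangular with 1s on the diagonal, up to permutation), solve by back-substitution:
  V =
[[1, 1, 1, 0],
 [0, 1, 0, 0],
 [-1, -1, 1, 1],
 [1, 0, 0, 0]]
  V a = (2, -3, 4, 3)
Solving gives a = (3, -3, 2, 2).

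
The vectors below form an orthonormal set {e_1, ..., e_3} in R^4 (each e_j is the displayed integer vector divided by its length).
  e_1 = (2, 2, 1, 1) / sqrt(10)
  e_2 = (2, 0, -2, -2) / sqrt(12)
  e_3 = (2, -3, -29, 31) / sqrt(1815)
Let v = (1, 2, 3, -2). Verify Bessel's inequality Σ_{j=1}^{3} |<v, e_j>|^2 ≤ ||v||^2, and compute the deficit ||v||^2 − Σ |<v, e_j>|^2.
Σ |<v, e_j>|^2 = 4307/242; ||v||^2 = 18; deficit = 49/242

Write each e_j = u_j / sqrt(<u_j, u_j>) where u_j is the displayed integer vector. Then <v, e_j> = <v, u_j> / sqrt(<u_j, u_j>), so |<v, e_j>|^2 = <v, u_j>^2 / <u_j, u_j>.
Coefficients: <v, e_1> = 7/sqrt(10), <v, e_2> = 0/sqrt(12), <v, e_3> = -153/sqrt(1815).
Square and sum: Σ |<v, e_j>|^2 = 4307/242.
Compute ||v||^2 = v·v = 18.
Deficit = 18 − 4307/242 = 49/242 ≥ 0, confirming Bessel's inequality. (The deficit equals ||v − Σ <v,e_j> e_j||^2, the squared distance from v to span{e_j}.)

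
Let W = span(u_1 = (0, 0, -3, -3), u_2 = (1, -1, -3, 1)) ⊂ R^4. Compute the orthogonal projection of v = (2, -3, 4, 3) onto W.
proj_W(v) = (3/10, -3/10, 29/10, 41/10)

Set up U = [u_1 | ... | u_2] ∈ R^(4×2). The projector onto W = col(U) is P = U (U^T U)^(-1) U^T.
Compute U^T U =
  [18, 6]
  [6, 12],
and U^T v = (-21, -4).
Solve U^T U · c = U^T v for the coefficients: c = (-19/15, 3/10). The projection is proj_W(v) = U c.
Check: (v - proj_W(v)) · u_1 = 0  (should be 0).
Check: (v - proj_W(v)) · u_2 = 0  (should be 0).
Result: proj_W(v) = (3/10, -3/10, 29/10, 41/10).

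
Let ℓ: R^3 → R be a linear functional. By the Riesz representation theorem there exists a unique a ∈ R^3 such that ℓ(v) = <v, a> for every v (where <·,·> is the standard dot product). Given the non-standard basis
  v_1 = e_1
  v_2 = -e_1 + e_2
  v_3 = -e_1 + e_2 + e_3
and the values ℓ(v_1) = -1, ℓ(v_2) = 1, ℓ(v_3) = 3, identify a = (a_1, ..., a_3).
a = (-1, 0, 2)

Write a = (a_1, ..., a_3) in the standard basis. For each basis vector v_i, ℓ(v_i) = <v_i, a> is a linear equation in the a_j's. Collect the n equations into a matrix system V a = ℓ, where row i of V is v_i (expressed in the standard basis). Since V is invertible (lower-triangular with 1s on the diagonal, up to permutation), solve by back-substitution:
  V =
[[1, 0, 0],
 [-1, 1, 0],
 [-1, 1, 1]]
  V a = (-1, 1, 3)
Solving gives a = (-1, 0, 2).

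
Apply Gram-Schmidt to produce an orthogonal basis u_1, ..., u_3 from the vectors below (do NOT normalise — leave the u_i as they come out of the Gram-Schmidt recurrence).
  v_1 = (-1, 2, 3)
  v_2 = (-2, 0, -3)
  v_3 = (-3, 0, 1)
Orthogonal basis:
  u_1 = (-1, 2, 3)
  u_2 = (-5/2, 1, -3/2)
  u_3 = (-132/133, -198/133, 88/133)

Apply the Gram-Schmidt recurrence
  u_1 = v_1
  u_i = v_i − Σ_{j<i} ((v_i · u_j) / (u_j · u_j)) · u_j.

Step by step this gives:
  u_1 = (-1, 2, 3)
  u_2 = (-5/2, 1, -3/2)
  u_3 = (-132/133, -198/133, 88/133)

Orthogonality check:
  u_2 · u_1 = 0 (should be 0)
  u_3 · u_1 = 0 (should be 0)
  u_3 · u_2 = 0 (should be 0)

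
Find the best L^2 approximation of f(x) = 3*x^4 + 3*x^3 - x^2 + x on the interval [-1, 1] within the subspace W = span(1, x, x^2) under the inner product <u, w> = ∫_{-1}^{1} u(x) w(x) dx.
g(x) = 11*x^2/7 + 14*x/5 - 9/35

The best approximation g ∈ W is the orthogonal projection of f onto W. Writing g = a_0 + a_1 x + a_2 x^2, the coefficients solve the normal equations G · a = b where
  G_{ij} = <φ_i, φ_j> and b_i = <f, φ_i>, with φ_0 = 1, φ_1 = x, φ_2 = x^2.
G =
  [2, 0, 2/3]
  [0, 2/3, 0]
  [2/3, 0, 2/5],
b = (8/15, 28/15, 16/35).
Solving gives a_0 = -9/35, a_1 = 14/5, a_2 = 11/7, so
  g(x) = 11*x^2/7 + 14*x/5 - 9/35.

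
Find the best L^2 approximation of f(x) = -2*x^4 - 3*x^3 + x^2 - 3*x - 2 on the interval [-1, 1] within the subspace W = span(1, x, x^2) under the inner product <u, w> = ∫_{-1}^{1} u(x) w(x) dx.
g(x) = -5*x^2/7 - 24*x/5 - 64/35

The best approximation g ∈ W is the orthogonal projection of f onto W. Writing g = a_0 + a_1 x + a_2 x^2, the coefficients solve the normal equations G · a = b where
  G_{ij} = <φ_i, φ_j> and b_i = <f, φ_i>, with φ_0 = 1, φ_1 = x, φ_2 = x^2.
G =
  [2, 0, 2/3]
  [0, 2/3, 0]
  [2/3, 0, 2/5],
b = (-62/15, -16/5, -158/105).
Solving gives a_0 = -64/35, a_1 = -24/5, a_2 = -5/7, so
  g(x) = -5*x^2/7 - 24*x/5 - 64/35.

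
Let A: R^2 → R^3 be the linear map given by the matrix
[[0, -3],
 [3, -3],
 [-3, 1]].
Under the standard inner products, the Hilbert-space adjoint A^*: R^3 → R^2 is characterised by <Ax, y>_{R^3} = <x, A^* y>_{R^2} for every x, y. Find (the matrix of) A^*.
A^* = A^T =
[[0, 3, -3],
 [-3, -3, 1]]

For real matrices with standard dot products, the defining identity <Ax, y> = <x, A^* y> gives (Ax)^T y = x^T (A^*) y, i.e. x^T A^T y = x^T (A^*) y. Since this holds for all x, y, we must have A^* = A^T. Therefore
A^* =
[[0, 3, -3],
 [-3, -3, 1]].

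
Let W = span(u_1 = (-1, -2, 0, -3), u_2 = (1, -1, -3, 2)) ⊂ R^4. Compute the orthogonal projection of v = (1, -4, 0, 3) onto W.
proj_W(v) = (119/185, -194/185, -432/185, 213/185)

Set up U = [u_1 | ... | u_2] ∈ R^(4×2). The projector onto W = col(U) is P = U (U^T U)^(-1) U^T.
Compute U^T U =
  [14, -5]
  [-5, 15],
and U^T v = (-2, 11).
Solve U^T U · c = U^T v for the coefficients: c = (5/37, 144/185). The projection is proj_W(v) = U c.
Check: (v - proj_W(v)) · u_1 = 0  (should be 0).
Check: (v - proj_W(v)) · u_2 = 0  (should be 0).
Result: proj_W(v) = (119/185, -194/185, -432/185, 213/185).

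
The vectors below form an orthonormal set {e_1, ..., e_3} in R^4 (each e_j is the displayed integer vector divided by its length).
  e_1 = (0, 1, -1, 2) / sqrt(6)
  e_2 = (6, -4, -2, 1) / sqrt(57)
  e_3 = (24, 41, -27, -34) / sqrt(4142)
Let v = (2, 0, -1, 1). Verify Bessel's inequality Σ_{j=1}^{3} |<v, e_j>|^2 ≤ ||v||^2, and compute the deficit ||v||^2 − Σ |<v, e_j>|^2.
Σ |<v, e_j>|^2 = 638/109; ||v||^2 = 6; deficit = 16/109

Write each e_j = u_j / sqrt(<u_j, u_j>) where u_j is the displayed integer vector. Then <v, e_j> = <v, u_j> / sqrt(<u_j, u_j>), so |<v, e_j>|^2 = <v, u_j>^2 / <u_j, u_j>.
Coefficients: <v, e_1> = 3/sqrt(6), <v, e_2> = 15/sqrt(57), <v, e_3> = 41/sqrt(4142).
Square and sum: Σ |<v, e_j>|^2 = 638/109.
Compute ||v||^2 = v·v = 6.
Deficit = 6 − 638/109 = 16/109 ≥ 0, confirming Bessel's inequality. (The deficit equals ||v − Σ <v,e_j> e_j||^2, the squared distance from v to span{e_j}.)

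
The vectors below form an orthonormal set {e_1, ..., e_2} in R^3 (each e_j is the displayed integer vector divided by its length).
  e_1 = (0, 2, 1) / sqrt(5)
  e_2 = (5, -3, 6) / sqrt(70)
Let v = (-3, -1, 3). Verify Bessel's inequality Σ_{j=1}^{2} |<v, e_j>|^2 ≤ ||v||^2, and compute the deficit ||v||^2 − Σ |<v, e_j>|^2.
Σ |<v, e_j>|^2 = 5/7; ||v||^2 = 19; deficit = 128/7

Write each e_j = u_j / sqrt(<u_j, u_j>) where u_j is the displayed integer vector. Then <v, e_j> = <v, u_j> / sqrt(<u_j, u_j>), so |<v, e_j>|^2 = <v, u_j>^2 / <u_j, u_j>.
Coefficients: <v, e_1> = 1/sqrt(5), <v, e_2> = 6/sqrt(70).
Square and sum: Σ |<v, e_j>|^2 = 5/7.
Compute ||v||^2 = v·v = 19.
Deficit = 19 − 5/7 = 128/7 ≥ 0, confirming Bessel's inequality. (The deficit equals ||v − Σ <v,e_j> e_j||^2, the squared distance from v to span{e_j}.)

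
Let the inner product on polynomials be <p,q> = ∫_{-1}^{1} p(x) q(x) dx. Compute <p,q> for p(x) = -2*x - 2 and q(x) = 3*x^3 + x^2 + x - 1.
<p,q> = -16/15

Expand the product: p(x)·q(x) = -6*x^4 - 8*x^3 - 4*x^2 + 2.
∫_{-1}^{1} of each monomial x^k gives [2/(k+1) if k even, 0 if k odd]. Integrating term-by-term (or equivalently evaluating the antiderivative F(x) = -6*x^5/5 - 2*x^4 - 4*x^3/3 + 2*x at the endpoints):
  F(1) − F(−1) = -38/15 − (-22/15) = -16/15.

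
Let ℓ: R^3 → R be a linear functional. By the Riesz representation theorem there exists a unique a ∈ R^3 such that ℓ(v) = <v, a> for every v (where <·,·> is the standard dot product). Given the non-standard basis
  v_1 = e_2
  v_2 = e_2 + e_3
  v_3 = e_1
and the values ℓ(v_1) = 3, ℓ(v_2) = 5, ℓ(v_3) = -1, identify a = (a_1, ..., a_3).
a = (-1, 3, 2)

Write a = (a_1, ..., a_3) in the standard basis. For each basis vector v_i, ℓ(v_i) = <v_i, a> is a linear equation in the a_j's. Collect the n equations into a matrix system V a = ℓ, where row i of V is v_i (expressed in the standard basis). Since V is invertible (lower-triangular with 1s on the diagonal, up to permutation), solve by back-substitution:
  V =
[[0, 1, 0],
 [0, 1, 1],
 [1, 0, 0]]
  V a = (3, 5, -1)
Solving gives a = (-1, 3, 2).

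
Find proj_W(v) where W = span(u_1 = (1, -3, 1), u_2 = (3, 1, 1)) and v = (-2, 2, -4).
proj_W(v) = (-44/15, 37/15, -5/3)

Set up U = [u_1 | ... | u_2] ∈ R^(3×2). The projector onto W = col(U) is P = U (U^T U)^(-1) U^T.
Compute U^T U =
  [11, 1]
  [1, 11],
and U^T v = (-12, -8).
Solve U^T U · c = U^T v for the coefficients: c = (-31/30, -19/30). The projection is proj_W(v) = U c.
Check: (v - proj_W(v)) · u_1 = 0  (should be 0).
Check: (v - proj_W(v)) · u_2 = 0  (should be 0).
Result: proj_W(v) = (-44/15, 37/15, -5/3).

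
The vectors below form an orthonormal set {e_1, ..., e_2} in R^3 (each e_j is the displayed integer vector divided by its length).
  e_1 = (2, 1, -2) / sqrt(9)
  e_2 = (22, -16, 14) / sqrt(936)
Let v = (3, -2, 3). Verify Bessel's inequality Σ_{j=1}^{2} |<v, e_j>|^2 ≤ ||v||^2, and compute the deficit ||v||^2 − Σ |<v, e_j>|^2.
Σ |<v, e_j>|^2 = 278/13; ||v||^2 = 22; deficit = 8/13

Write each e_j = u_j / sqrt(<u_j, u_j>) where u_j is the displayed integer vector. Then <v, e_j> = <v, u_j> / sqrt(<u_j, u_j>), so |<v, e_j>|^2 = <v, u_j>^2 / <u_j, u_j>.
Coefficients: <v, e_1> = -2/sqrt(9), <v, e_2> = 140/sqrt(936).
Square and sum: Σ |<v, e_j>|^2 = 278/13.
Compute ||v||^2 = v·v = 22.
Deficit = 22 − 278/13 = 8/13 ≥ 0, confirming Bessel's inequality. (The deficit equals ||v − Σ <v,e_j> e_j||^2, the squared distance from v to span{e_j}.)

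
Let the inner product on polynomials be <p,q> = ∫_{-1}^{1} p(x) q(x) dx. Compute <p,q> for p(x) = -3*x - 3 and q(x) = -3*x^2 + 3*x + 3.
<p,q> = -18

Expand the product: p(x)·q(x) = 9*x^3 - 18*x - 9.
∫_{-1}^{1} of each monomial x^k gives [2/(k+1) if k even, 0 if k odd]. Integrating term-by-term (or equivalently evaluating the antiderivative F(x) = 9*x^4/4 - 9*x^2 - 9*x at the endpoints):
  F(1) − F(−1) = -63/4 − (9/4) = -18.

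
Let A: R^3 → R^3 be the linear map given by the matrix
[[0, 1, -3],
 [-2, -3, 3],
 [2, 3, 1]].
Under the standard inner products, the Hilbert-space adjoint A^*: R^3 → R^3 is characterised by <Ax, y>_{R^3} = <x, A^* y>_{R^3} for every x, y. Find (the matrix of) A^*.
A^* = A^T =
[[0, -2, 2],
 [1, -3, 3],
 [-3, 3, 1]]

For real matrices with standard dot products, the defining identity <Ax, y> = <x, A^* y> gives (Ax)^T y = x^T (A^*) y, i.e. x^T A^T y = x^T (A^*) y. Since this holds for all x, y, we must have A^* = A^T. Therefore
A^* =
[[0, -2, 2],
 [1, -3, 3],
 [-3, 3, 1]].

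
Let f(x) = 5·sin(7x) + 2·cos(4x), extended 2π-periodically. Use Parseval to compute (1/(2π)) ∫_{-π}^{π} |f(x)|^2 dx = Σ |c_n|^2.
Σ |c_n|^2 = 29/2

Expand |f|^2 and use orthogonality of {sin(nx), cos(mx)} on [-π, π]:
  ∫_{-π}^{π} sin(nx)^2 dx = π, ∫ cos(mx)^2 dx = π, and cross terms integrate to 0.
So ∫_{-π}^{π} f(x)^2 dx = 5^2 · π + 2^2 · π = (25 + 4)π.
Divide by 2π: (25 + 4)/2 = 29/2.
By Parseval, this equals Σ |c_n|^2.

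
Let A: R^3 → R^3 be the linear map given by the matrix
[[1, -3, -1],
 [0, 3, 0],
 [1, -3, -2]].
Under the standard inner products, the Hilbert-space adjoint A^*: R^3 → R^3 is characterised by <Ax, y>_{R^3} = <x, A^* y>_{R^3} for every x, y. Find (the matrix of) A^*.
A^* = A^T =
[[1, 0, 1],
 [-3, 3, -3],
 [-1, 0, -2]]

For real matrices with standard dot products, the defining identity <Ax, y> = <x, A^* y> gives (Ax)^T y = x^T (A^*) y, i.e. x^T A^T y = x^T (A^*) y. Since this holds for all x, y, we must have A^* = A^T. Therefore
A^* =
[[1, 0, 1],
 [-3, 3, -3],
 [-1, 0, -2]].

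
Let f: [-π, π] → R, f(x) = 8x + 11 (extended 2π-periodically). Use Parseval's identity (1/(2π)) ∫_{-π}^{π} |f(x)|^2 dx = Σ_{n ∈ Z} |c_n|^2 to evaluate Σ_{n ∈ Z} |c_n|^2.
Σ |c_n|^2 = 64π^2/3 + 121

Expand and integrate term by term over [-π, π]:
  ∫ (8x)^2 dx = 64·(2π^3/3); ∫ 2·8·(11)·x dx = 0 (odd integrand); ∫ 11^2 dx = 121·2π.
So (1/(2π)) ∫_{-π}^{π} (8x + 11)^2 dx = 64π^2/3 + 121 = 64π^2/3 + 121.
Parseval ⇒ Σ |c_n|^2 = 64π^2/3 + 121.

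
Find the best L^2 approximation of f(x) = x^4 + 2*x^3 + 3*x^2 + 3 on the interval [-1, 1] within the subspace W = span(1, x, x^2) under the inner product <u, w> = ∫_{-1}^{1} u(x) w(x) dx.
g(x) = 27*x^2/7 + 6*x/5 + 102/35

The best approximation g ∈ W is the orthogonal projection of f onto W. Writing g = a_0 + a_1 x + a_2 x^2, the coefficients solve the normal equations G · a = b where
  G_{ij} = <φ_i, φ_j> and b_i = <f, φ_i>, with φ_0 = 1, φ_1 = x, φ_2 = x^2.
G =
  [2, 0, 2/3]
  [0, 2/3, 0]
  [2/3, 0, 2/5],
b = (42/5, 4/5, 122/35).
Solving gives a_0 = 102/35, a_1 = 6/5, a_2 = 27/7, so
  g(x) = 27*x^2/7 + 6*x/5 + 102/35.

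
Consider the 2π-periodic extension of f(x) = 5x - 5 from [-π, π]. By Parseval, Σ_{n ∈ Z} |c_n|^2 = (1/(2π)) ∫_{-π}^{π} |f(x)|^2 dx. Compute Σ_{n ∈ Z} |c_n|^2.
Σ |c_n|^2 = 25π^2/3 + 25

Expand and integrate term by term over [-π, π]:
  ∫ (5x)^2 dx = 25·(2π^3/3); ∫ 2·5·(-5)·x dx = 0 (odd integrand); ∫ (-5)^2 dx = 25·2π.
So (1/(2π)) ∫_{-π}^{π} (5x - 5)^2 dx = 25π^2/3 + 25 = 25π^2/3 + 25.
Parseval ⇒ Σ |c_n|^2 = 25π^2/3 + 25.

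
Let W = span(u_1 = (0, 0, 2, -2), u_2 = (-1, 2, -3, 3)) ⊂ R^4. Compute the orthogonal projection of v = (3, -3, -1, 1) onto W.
proj_W(v) = (9/5, -18/5, -1, 1)

Set up U = [u_1 | ... | u_2] ∈ R^(4×2). The projector onto W = col(U) is P = U (U^T U)^(-1) U^T.
Compute U^T U =
  [8, -12]
  [-12, 23],
and U^T v = (-4, -3).
Solve U^T U · c = U^T v for the coefficients: c = (-16/5, -9/5). The projection is proj_W(v) = U c.
Check: (v - proj_W(v)) · u_1 = 0  (should be 0).
Check: (v - proj_W(v)) · u_2 = 0  (should be 0).
Result: proj_W(v) = (9/5, -18/5, -1, 1).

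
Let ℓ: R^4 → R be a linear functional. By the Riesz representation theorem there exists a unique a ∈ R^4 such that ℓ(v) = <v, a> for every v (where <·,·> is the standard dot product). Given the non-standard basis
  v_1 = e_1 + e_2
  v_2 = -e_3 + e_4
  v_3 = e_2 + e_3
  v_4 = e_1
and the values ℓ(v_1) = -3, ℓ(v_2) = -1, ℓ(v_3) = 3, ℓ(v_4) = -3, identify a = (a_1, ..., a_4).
a = (-3, 0, 3, 2)

Write a = (a_1, ..., a_4) in the standard basis. For each basis vector v_i, ℓ(v_i) = <v_i, a> is a linear equation in the a_j's. Collect the n equations into a matrix system V a = ℓ, where row i of V is v_i (expressed in the standard basis). Since V is invertible (lower-triangular with 1s on the diagonal, up to permutation), solve by back-substitution:
  V =
[[1, 1, 0, 0],
 [0, 0, -1, 1],
 [0, 1, 1, 0],
 [1, 0, 0, 0]]
  V a = (-3, -1, 3, -3)
Solving gives a = (-3, 0, 3, 2).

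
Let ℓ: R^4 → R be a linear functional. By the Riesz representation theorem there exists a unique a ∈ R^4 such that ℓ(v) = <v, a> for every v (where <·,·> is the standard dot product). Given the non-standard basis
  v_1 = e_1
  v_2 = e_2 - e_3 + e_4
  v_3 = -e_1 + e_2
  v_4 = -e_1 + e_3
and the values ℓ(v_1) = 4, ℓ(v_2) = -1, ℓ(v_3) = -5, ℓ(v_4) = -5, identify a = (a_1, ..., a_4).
a = (4, -1, -1, -1)

Write a = (a_1, ..., a_4) in the standard basis. For each basis vector v_i, ℓ(v_i) = <v_i, a> is a linear equation in the a_j's. Collect the n equations into a matrix system V a = ℓ, where row i of V is v_i (expressed in the standard basis). Since V is invertible (lower-triangular with 1s on the diagonal, up to permutation), solve by back-substitution:
  V =
[[1, 0, 0, 0],
 [0, 1, -1, 1],
 [-1, 1, 0, 0],
 [-1, 0, 1, 0]]
  V a = (4, -1, -5, -5)
Solving gives a = (4, -1, -1, -1).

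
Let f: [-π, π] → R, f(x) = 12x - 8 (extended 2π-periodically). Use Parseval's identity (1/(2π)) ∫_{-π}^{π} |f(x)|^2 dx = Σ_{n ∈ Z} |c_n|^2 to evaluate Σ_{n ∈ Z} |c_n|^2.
Σ |c_n|^2 = 48π^2 + 64

Expand and integrate term by term over [-π, π]:
  ∫ (12x)^2 dx = 144·(2π^3/3); ∫ 2·12·(-8)·x dx = 0 (odd integrand); ∫ (-8)^2 dx = 64·2π.
So (1/(2π)) ∫_{-π}^{π} (12x - 8)^2 dx = 144π^2/3 + 64 = 48π^2 + 64.
Parseval ⇒ Σ |c_n|^2 = 48π^2 + 64.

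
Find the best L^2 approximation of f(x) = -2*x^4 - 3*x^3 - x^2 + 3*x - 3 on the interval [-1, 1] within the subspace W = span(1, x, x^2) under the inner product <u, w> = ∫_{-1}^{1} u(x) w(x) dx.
g(x) = -19*x^2/7 + 6*x/5 - 99/35

The best approximation g ∈ W is the orthogonal projection of f onto W. Writing g = a_0 + a_1 x + a_2 x^2, the coefficients solve the normal equations G · a = b where
  G_{ij} = <φ_i, φ_j> and b_i = <f, φ_i>, with φ_0 = 1, φ_1 = x, φ_2 = x^2.
G =
  [2, 0, 2/3]
  [0, 2/3, 0]
  [2/3, 0, 2/5],
b = (-112/15, 4/5, -104/35).
Solving gives a_0 = -99/35, a_1 = 6/5, a_2 = -19/7, so
  g(x) = -19*x^2/7 + 6*x/5 - 99/35.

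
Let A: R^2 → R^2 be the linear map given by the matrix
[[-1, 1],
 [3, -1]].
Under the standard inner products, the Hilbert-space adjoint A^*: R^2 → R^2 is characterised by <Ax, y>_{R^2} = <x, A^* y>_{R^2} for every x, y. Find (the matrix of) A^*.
A^* = A^T =
[[-1, 3],
 [1, -1]]

For real matrices with standard dot products, the defining identity <Ax, y> = <x, A^* y> gives (Ax)^T y = x^T (A^*) y, i.e. x^T A^T y = x^T (A^*) y. Since this holds for all x, y, we must have A^* = A^T. Therefore
A^* =
[[-1, 3],
 [1, -1]].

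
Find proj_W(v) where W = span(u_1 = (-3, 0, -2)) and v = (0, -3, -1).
proj_W(v) = (-6/13, 0, -4/13)

Set up U = [u_1 | ... | u_1] ∈ R^(3×1). The projector onto W = col(U) is P = U (U^T U)^(-1) U^T.
Compute U^T U =
  [13],
and U^T v = (2).
Solve U^T U · c = U^T v for the coefficients: c = (2/13). The projection is proj_W(v) = U c.
Check: (v - proj_W(v)) · u_1 = 0  (should be 0).
Result: proj_W(v) = (-6/13, 0, -4/13).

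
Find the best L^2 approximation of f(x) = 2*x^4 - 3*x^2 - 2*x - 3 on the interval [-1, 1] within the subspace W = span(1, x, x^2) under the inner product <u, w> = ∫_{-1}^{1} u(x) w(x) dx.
g(x) = -9*x^2/7 - 2*x - 111/35

The best approximation g ∈ W is the orthogonal projection of f onto W. Writing g = a_0 + a_1 x + a_2 x^2, the coefficients solve the normal equations G · a = b where
  G_{ij} = <φ_i, φ_j> and b_i = <f, φ_i>, with φ_0 = 1, φ_1 = x, φ_2 = x^2.
G =
  [2, 0, 2/3]
  [0, 2/3, 0]
  [2/3, 0, 2/5],
b = (-36/5, -4/3, -92/35).
Solving gives a_0 = -111/35, a_1 = -2, a_2 = -9/7, so
  g(x) = -9*x^2/7 - 2*x - 111/35.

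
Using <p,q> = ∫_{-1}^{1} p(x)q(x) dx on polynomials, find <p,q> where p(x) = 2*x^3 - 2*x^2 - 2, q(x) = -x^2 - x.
<p,q> = 4/3

Expand the product: p(x)·q(x) = -2*x^5 + 2*x^3 + 2*x^2 + 2*x.
∫_{-1}^{1} of each monomial x^k gives [2/(k+1) if k even, 0 if k odd]. Integrating term-by-term (or equivalently evaluating the antiderivative F(x) = -x^6/3 + x^4/2 + 2*x^3/3 + x^2 at the endpoints):
  F(1) − F(−1) = 11/6 − (1/2) = 4/3.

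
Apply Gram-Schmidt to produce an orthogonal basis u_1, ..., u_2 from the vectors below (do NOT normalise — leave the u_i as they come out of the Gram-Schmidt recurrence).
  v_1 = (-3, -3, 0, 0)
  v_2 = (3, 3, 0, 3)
Orthogonal basis:
  u_1 = (-3, -3, 0, 0)
  u_2 = (0, 0, 0, 3)

Apply the Gram-Schmidt recurrence
  u_1 = v_1
  u_i = v_i − Σ_{j<i} ((v_i · u_j) / (u_j · u_j)) · u_j.

Step by step this gives:
  u_1 = (-3, -3, 0, 0)
  u_2 = (0, 0, 0, 3)

Orthogonality check:
  u_2 · u_1 = 0 (should be 0)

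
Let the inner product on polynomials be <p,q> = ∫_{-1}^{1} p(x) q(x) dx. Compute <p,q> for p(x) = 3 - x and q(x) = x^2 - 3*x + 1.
<p,q> = 10

Expand the product: p(x)·q(x) = -x^3 + 6*x^2 - 10*x + 3.
∫_{-1}^{1} of each monomial x^k gives [2/(k+1) if k even, 0 if k odd]. Integrating term-by-term (or equivalently evaluating the antiderivative F(x) = -x^4/4 + 2*x^3 - 5*x^2 + 3*x at the endpoints):
  F(1) − F(−1) = -1/4 − (-41/4) = 10.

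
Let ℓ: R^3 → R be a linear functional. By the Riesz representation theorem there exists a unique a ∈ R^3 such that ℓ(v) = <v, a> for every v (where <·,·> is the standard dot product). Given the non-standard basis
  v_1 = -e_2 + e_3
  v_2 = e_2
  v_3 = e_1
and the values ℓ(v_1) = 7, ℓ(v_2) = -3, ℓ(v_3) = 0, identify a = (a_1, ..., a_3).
a = (0, -3, 4)

Write a = (a_1, ..., a_3) in the standard basis. For each basis vector v_i, ℓ(v_i) = <v_i, a> is a linear equation in the a_j's. Collect the n equations into a matrix system V a = ℓ, where row i of V is v_i (expressed in the standard basis). Since V is invertible (lower-triangular with 1s on the diagonal, up to permutation), solve by back-substitution:
  V =
[[0, -1, 1],
 [0, 1, 0],
 [1, 0, 0]]
  V a = (7, -3, 0)
Solving gives a = (0, -3, 4).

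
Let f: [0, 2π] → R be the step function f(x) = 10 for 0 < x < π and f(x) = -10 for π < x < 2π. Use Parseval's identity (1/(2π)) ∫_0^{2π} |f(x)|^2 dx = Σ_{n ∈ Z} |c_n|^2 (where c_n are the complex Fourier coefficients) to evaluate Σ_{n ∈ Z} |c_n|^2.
Σ |c_n|^2 = 100

Parseval equates the L^2 energy of f (normalised by 1/(2π)) with the ℓ^2 sum of its Fourier coefficients: (1/(2π)) ∫_0^{2π} |f|^2 = Σ |c_n|^2.
Compute the left side: (1/(2π)) [∫_0^π 10^2 dx + ∫_π^{2π} (-10)^2 dx] = (1/(2π)) · (100π + 100π) = (100 + 100)/2 = 100.
So Σ_{n ∈ Z} |c_n|^2 = 100.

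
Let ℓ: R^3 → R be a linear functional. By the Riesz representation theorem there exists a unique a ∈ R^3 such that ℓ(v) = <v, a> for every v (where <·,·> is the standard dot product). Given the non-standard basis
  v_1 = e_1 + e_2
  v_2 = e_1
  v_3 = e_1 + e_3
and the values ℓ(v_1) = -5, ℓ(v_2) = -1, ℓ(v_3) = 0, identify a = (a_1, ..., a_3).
a = (-1, -4, 1)

Write a = (a_1, ..., a_3) in the standard basis. For each basis vector v_i, ℓ(v_i) = <v_i, a> is a linear equation in the a_j's. Collect the n equations into a matrix system V a = ℓ, where row i of V is v_i (expressed in the standard basis). Since V is invertible (lower-triangular with 1s on the diagonal, up to permutation), solve by back-substitution:
  V =
[[1, 1, 0],
 [1, 0, 0],
 [1, 0, 1]]
  V a = (-5, -1, 0)
Solving gives a = (-1, -4, 1).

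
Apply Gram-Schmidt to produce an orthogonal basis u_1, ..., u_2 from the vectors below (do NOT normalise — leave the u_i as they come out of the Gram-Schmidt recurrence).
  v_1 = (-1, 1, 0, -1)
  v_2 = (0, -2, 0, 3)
Orthogonal basis:
  u_1 = (-1, 1, 0, -1)
  u_2 = (-5/3, -1/3, 0, 4/3)

Apply the Gram-Schmidt recurrence
  u_1 = v_1
  u_i = v_i − Σ_{j<i} ((v_i · u_j) / (u_j · u_j)) · u_j.

Step by step this gives:
  u_1 = (-1, 1, 0, -1)
  u_2 = (-5/3, -1/3, 0, 4/3)

Orthogonality check:
  u_2 · u_1 = 0 (should be 0)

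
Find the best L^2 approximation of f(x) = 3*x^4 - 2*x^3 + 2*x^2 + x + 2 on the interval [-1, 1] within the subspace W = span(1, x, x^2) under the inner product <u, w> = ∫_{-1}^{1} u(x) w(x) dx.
g(x) = 32*x^2/7 - x/5 + 61/35

The best approximation g ∈ W is the orthogonal projection of f onto W. Writing g = a_0 + a_1 x + a_2 x^2, the coefficients solve the normal equations G · a = b where
  G_{ij} = <φ_i, φ_j> and b_i = <f, φ_i>, with φ_0 = 1, φ_1 = x, φ_2 = x^2.
G =
  [2, 0, 2/3]
  [0, 2/3, 0]
  [2/3, 0, 2/5],
b = (98/15, -2/15, 314/105).
Solving gives a_0 = 61/35, a_1 = -1/5, a_2 = 32/7, so
  g(x) = 32*x^2/7 - x/5 + 61/35.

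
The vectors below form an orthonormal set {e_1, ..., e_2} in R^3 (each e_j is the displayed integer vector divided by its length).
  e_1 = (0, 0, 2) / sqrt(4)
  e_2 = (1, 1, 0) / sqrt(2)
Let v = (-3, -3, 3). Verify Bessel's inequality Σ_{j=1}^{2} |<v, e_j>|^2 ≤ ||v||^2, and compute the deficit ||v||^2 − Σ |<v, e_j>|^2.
Σ |<v, e_j>|^2 = 27; ||v||^2 = 27; deficit = 0

Write each e_j = u_j / sqrt(<u_j, u_j>) where u_j is the displayed integer vector. Then <v, e_j> = <v, u_j> / sqrt(<u_j, u_j>), so |<v, e_j>|^2 = <v, u_j>^2 / <u_j, u_j>.
Coefficients: <v, e_1> = 6/sqrt(4), <v, e_2> = -6/sqrt(2).
Square and sum: Σ |<v, e_j>|^2 = 27.
Compute ||v||^2 = v·v = 27.
Deficit = 27 − 27 = 0 ≥ 0, confirming Bessel's inequality. (The deficit equals ||v − Σ <v,e_j> e_j||^2, the squared distance from v to span{e_j}.)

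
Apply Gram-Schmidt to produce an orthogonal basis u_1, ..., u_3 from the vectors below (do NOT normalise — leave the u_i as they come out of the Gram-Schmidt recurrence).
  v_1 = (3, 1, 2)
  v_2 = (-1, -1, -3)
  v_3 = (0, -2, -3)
Orthogonal basis:
  u_1 = (3, 1, 2)
  u_2 = (8/7, -2/7, -11/7)
  u_3 = (4/27, -28/27, 8/27)

Apply the Gram-Schmidt recurrence
  u_1 = v_1
  u_i = v_i − Σ_{j<i} ((v_i · u_j) / (u_j · u_j)) · u_j.

Step by step this gives:
  u_1 = (3, 1, 2)
  u_2 = (8/7, -2/7, -11/7)
  u_3 = (4/27, -28/27, 8/27)

Orthogonality check:
  u_2 · u_1 = 0 (should be 0)
  u_3 · u_1 = 0 (should be 0)
  u_3 · u_2 = 0 (should be 0)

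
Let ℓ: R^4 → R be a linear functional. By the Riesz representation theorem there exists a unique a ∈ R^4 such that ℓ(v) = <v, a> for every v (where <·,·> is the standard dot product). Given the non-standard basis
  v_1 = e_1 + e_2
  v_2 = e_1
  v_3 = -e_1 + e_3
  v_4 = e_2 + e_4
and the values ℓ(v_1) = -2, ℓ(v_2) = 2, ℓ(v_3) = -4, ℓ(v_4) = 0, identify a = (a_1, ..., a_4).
a = (2, -4, -2, 4)

Write a = (a_1, ..., a_4) in the standard basis. For each basis vector v_i, ℓ(v_i) = <v_i, a> is a linear equation in the a_j's. Collect the n equations into a matrix system V a = ℓ, where row i of V is v_i (expressed in the standard basis). Since V is invertible (lower-triangular with 1s on the diagonal, up to permutation), solve by back-substitution:
  V =
[[1, 1, 0, 0],
 [1, 0, 0, 0],
 [-1, 0, 1, 0],
 [0, 1, 0, 1]]
  V a = (-2, 2, -4, 0)
Solving gives a = (2, -4, -2, 4).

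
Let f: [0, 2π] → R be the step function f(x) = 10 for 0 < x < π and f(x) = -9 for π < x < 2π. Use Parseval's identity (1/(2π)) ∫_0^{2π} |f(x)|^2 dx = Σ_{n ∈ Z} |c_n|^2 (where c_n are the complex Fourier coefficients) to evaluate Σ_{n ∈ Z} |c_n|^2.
Σ |c_n|^2 = 181/2

Parseval equates the L^2 energy of f (normalised by 1/(2π)) with the ℓ^2 sum of its Fourier coefficients: (1/(2π)) ∫_0^{2π} |f|^2 = Σ |c_n|^2.
Compute the left side: (1/(2π)) [∫_0^π 10^2 dx + ∫_π^{2π} (-9)^2 dx] = (1/(2π)) · (100π + 81π) = (100 + 81)/2 = 181/2.
So Σ_{n ∈ Z} |c_n|^2 = 181/2.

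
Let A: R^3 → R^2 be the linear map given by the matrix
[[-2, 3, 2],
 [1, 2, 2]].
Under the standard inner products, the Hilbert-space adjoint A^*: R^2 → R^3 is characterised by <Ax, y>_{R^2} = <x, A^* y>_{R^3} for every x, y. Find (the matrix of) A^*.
A^* = A^T =
[[-2, 1],
 [3, 2],
 [2, 2]]

For real matrices with standard dot products, the defining identity <Ax, y> = <x, A^* y> gives (Ax)^T y = x^T (A^*) y, i.e. x^T A^T y = x^T (A^*) y. Since this holds for all x, y, we must have A^* = A^T. Therefore
A^* =
[[-2, 1],
 [3, 2],
 [2, 2]].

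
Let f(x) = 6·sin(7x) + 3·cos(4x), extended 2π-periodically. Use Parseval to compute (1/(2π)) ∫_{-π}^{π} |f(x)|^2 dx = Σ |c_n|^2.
Σ |c_n|^2 = 45/2

Expand |f|^2 and use orthogonality of {sin(nx), cos(mx)} on [-π, π]:
  ∫_{-π}^{π} sin(nx)^2 dx = π, ∫ cos(mx)^2 dx = π, and cross terms integrate to 0.
So ∫_{-π}^{π} f(x)^2 dx = 6^2 · π + 3^2 · π = (36 + 9)π.
Divide by 2π: (36 + 9)/2 = 45/2.
By Parseval, this equals Σ |c_n|^2.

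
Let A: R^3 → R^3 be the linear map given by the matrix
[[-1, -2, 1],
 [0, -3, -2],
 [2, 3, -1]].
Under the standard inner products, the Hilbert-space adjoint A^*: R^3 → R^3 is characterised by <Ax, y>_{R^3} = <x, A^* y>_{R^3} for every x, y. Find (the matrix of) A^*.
A^* = A^T =
[[-1, 0, 2],
 [-2, -3, 3],
 [1, -2, -1]]

For real matrices with standard dot products, the defining identity <Ax, y> = <x, A^* y> gives (Ax)^T y = x^T (A^*) y, i.e. x^T A^T y = x^T (A^*) y. Since this holds for all x, y, we must have A^* = A^T. Therefore
A^* =
[[-1, 0, 2],
 [-2, -3, 3],
 [1, -2, -1]].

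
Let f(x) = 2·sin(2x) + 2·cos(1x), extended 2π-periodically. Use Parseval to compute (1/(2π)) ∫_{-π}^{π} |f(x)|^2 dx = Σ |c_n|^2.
Σ |c_n|^2 = 4

Expand |f|^2 and use orthogonality of {sin(nx), cos(mx)} on [-π, π]:
  ∫_{-π}^{π} sin(nx)^2 dx = π, ∫ cos(mx)^2 dx = π, and cross terms integrate to 0.
So ∫_{-π}^{π} f(x)^2 dx = 2^2 · π + 2^2 · π = (4 + 4)π.
Divide by 2π: (4 + 4)/2 = 4.
By Parseval, this equals Σ |c_n|^2.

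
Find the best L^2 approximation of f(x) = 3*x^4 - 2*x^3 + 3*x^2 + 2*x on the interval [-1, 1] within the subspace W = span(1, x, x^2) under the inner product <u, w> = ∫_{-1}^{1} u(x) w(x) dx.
g(x) = 39*x^2/7 + 4*x/5 - 9/35

The best approximation g ∈ W is the orthogonal projection of f onto W. Writing g = a_0 + a_1 x + a_2 x^2, the coefficients solve the normal equations G · a = b where
  G_{ij} = <φ_i, φ_j> and b_i = <f, φ_i>, with φ_0 = 1, φ_1 = x, φ_2 = x^2.
G =
  [2, 0, 2/3]
  [0, 2/3, 0]
  [2/3, 0, 2/5],
b = (16/5, 8/15, 72/35).
Solving gives a_0 = -9/35, a_1 = 4/5, a_2 = 39/7, so
  g(x) = 39*x^2/7 + 4*x/5 - 9/35.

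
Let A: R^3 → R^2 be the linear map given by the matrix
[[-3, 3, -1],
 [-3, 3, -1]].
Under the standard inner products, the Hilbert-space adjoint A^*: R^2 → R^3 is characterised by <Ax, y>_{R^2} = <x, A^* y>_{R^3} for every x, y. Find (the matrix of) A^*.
A^* = A^T =
[[-3, -3],
 [3, 3],
 [-1, -1]]

For real matrices with standard dot products, the defining identity <Ax, y> = <x, A^* y> gives (Ax)^T y = x^T (A^*) y, i.e. x^T A^T y = x^T (A^*) y. Since this holds for all x, y, we must have A^* = A^T. Therefore
A^* =
[[-3, -3],
 [3, 3],
 [-1, -1]].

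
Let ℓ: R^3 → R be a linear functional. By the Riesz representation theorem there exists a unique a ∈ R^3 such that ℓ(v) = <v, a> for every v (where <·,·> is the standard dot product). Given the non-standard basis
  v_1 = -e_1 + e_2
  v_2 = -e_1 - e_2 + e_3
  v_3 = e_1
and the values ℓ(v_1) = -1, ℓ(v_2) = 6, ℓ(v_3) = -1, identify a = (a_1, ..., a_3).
a = (-1, -2, 3)

Write a = (a_1, ..., a_3) in the standard basis. For each basis vector v_i, ℓ(v_i) = <v_i, a> is a linear equation in the a_j's. Collect the n equations into a matrix system V a = ℓ, where row i of V is v_i (expressed in the standard basis). Since V is invertible (lower-triangular with 1s on the diagonal, up to permutation), solve by back-substitution:
  V =
[[-1, 1, 0],
 [-1, -1, 1],
 [1, 0, 0]]
  V a = (-1, 6, -1)
Solving gives a = (-1, -2, 3).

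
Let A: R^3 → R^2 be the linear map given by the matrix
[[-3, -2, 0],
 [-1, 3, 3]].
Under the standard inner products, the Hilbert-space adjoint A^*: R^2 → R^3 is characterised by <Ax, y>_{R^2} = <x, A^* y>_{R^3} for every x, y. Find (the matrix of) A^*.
A^* = A^T =
[[-3, -1],
 [-2, 3],
 [0, 3]]

For real matrices with standard dot products, the defining identity <Ax, y> = <x, A^* y> gives (Ax)^T y = x^T (A^*) y, i.e. x^T A^T y = x^T (A^*) y. Since this holds for all x, y, we must have A^* = A^T. Therefore
A^* =
[[-3, -1],
 [-2, 3],
 [0, 3]].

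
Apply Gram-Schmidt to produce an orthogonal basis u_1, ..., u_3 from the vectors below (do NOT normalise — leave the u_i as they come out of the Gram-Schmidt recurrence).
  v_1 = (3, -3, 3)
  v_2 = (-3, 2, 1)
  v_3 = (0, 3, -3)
Orthogonal basis:
  u_1 = (3, -3, 3)
  u_2 = (-5/3, 2/3, 7/3)
  u_3 = (27/26, 18/13, 9/26)

Apply the Gram-Schmidt recurrence
  u_1 = v_1
  u_i = v_i − Σ_{j<i} ((v_i · u_j) / (u_j · u_j)) · u_j.

Step by step this gives:
  u_1 = (3, -3, 3)
  u_2 = (-5/3, 2/3, 7/3)
  u_3 = (27/26, 18/13, 9/26)

Orthogonality check:
  u_2 · u_1 = 0 (should be 0)
  u_3 · u_1 = 0 (should be 0)
  u_3 · u_2 = 0 (should be 0)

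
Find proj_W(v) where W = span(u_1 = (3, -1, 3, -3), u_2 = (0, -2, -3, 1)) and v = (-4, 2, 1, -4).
proj_W(v) = (-72/73, 173/73, 303/146, -5/146)

Set up U = [u_1 | ... | u_2] ∈ R^(4×2). The projector onto W = col(U) is P = U (U^T U)^(-1) U^T.
Compute U^T U =
  [28, -10]
  [-10, 14],
and U^T v = (1, -11).
Solve U^T U · c = U^T v for the coefficients: c = (-24/73, -149/146). The projection is proj_W(v) = U c.
Check: (v - proj_W(v)) · u_1 = 0  (should be 0).
Check: (v - proj_W(v)) · u_2 = 0  (should be 0).
Result: proj_W(v) = (-72/73, 173/73, 303/146, -5/146).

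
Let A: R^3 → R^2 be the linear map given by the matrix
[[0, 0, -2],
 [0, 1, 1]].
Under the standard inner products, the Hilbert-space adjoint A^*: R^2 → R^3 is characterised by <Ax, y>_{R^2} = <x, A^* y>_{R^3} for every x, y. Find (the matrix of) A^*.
A^* = A^T =
[[0, 0],
 [0, 1],
 [-2, 1]]

For real matrices with standard dot products, the defining identity <Ax, y> = <x, A^* y> gives (Ax)^T y = x^T (A^*) y, i.e. x^T A^T y = x^T (A^*) y. Since this holds for all x, y, we must have A^* = A^T. Therefore
A^* =
[[0, 0],
 [0, 1],
 [-2, 1]].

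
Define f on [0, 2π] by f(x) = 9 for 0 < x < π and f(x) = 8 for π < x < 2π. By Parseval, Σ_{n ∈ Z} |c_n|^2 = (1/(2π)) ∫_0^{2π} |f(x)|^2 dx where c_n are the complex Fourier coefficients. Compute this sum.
Σ |c_n|^2 = 145/2

Parseval equates the L^2 energy of f (normalised by 1/(2π)) with the ℓ^2 sum of its Fourier coefficients: (1/(2π)) ∫_0^{2π} |f|^2 = Σ |c_n|^2.
Compute the left side: (1/(2π)) [∫_0^π 9^2 dx + ∫_π^{2π} 8^2 dx] = (1/(2π)) · (81π + 64π) = (81 + 64)/2 = 145/2.
So Σ_{n ∈ Z} |c_n|^2 = 145/2.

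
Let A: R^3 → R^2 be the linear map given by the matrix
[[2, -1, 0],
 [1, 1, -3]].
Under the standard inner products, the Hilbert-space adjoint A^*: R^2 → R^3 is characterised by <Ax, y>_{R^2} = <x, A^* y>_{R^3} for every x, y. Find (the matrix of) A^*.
A^* = A^T =
[[2, 1],
 [-1, 1],
 [0, -3]]

For real matrices with standard dot products, the defining identity <Ax, y> = <x, A^* y> gives (Ax)^T y = x^T (A^*) y, i.e. x^T A^T y = x^T (A^*) y. Since this holds for all x, y, we must have A^* = A^T. Therefore
A^* =
[[2, 1],
 [-1, 1],
 [0, -3]].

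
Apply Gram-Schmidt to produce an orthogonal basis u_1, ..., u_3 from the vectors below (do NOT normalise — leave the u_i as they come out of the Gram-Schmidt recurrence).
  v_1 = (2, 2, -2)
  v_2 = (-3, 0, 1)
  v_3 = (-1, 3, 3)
Orthogonal basis:
  u_1 = (2, 2, -2)
  u_2 = (-5/3, 4/3, -1/3)
  u_3 = (1, 2, 3)

Apply the Gram-Schmidt recurrence
  u_1 = v_1
  u_i = v_i − Σ_{j<i} ((v_i · u_j) / (u_j · u_j)) · u_j.

Step by step this gives:
  u_1 = (2, 2, -2)
  u_2 = (-5/3, 4/3, -1/3)
  u_3 = (1, 2, 3)

Orthogonality check:
  u_2 · u_1 = 0 (should be 0)
  u_3 · u_1 = 0 (should be 0)
  u_3 · u_2 = 0 (should be 0)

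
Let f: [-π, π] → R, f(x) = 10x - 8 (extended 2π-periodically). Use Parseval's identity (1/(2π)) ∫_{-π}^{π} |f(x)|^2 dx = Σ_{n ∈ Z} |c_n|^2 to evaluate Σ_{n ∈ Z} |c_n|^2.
Σ |c_n|^2 = 100π^2/3 + 64

Expand and integrate term by term over [-π, π]:
  ∫ (10x)^2 dx = 100·(2π^3/3); ∫ 2·10·(-8)·x dx = 0 (odd integrand); ∫ (-8)^2 dx = 64·2π.
So (1/(2π)) ∫_{-π}^{π} (10x - 8)^2 dx = 100π^2/3 + 64 = 100π^2/3 + 64.
Parseval ⇒ Σ |c_n|^2 = 100π^2/3 + 64.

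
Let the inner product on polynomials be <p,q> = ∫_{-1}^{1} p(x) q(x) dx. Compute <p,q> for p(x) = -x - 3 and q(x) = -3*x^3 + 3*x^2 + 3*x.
<p,q> = -34/5

Expand the product: p(x)·q(x) = 3*x^4 + 6*x^3 - 12*x^2 - 9*x.
∫_{-1}^{1} of each monomial x^k gives [2/(k+1) if k even, 0 if k odd]. Integrating term-by-term (or equivalently evaluating the antiderivative F(x) = 3*x^5/5 + 3*x^4/2 - 4*x^3 - 9*x^2/2 at the endpoints):
  F(1) − F(−1) = -32/5 − (2/5) = -34/5.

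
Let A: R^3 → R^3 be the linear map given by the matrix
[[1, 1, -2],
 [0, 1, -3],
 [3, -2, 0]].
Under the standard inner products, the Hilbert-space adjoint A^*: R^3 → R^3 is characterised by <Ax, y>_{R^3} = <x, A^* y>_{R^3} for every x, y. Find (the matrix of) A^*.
A^* = A^T =
[[1, 0, 3],
 [1, 1, -2],
 [-2, -3, 0]]

For real matrices with standard dot products, the defining identity <Ax, y> = <x, A^* y> gives (Ax)^T y = x^T (A^*) y, i.e. x^T A^T y = x^T (A^*) y. Since this holds for all x, y, we must have A^* = A^T. Therefore
A^* =
[[1, 0, 3],
 [1, 1, -2],
 [-2, -3, 0]].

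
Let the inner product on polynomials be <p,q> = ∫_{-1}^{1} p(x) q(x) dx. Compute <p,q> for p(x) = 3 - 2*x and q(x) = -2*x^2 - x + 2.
<p,q> = 28/3

Expand the product: p(x)·q(x) = 4*x^3 - 4*x^2 - 7*x + 6.
∫_{-1}^{1} of each monomial x^k gives [2/(k+1) if k even, 0 if k odd]. Integrating term-by-term (or equivalently evaluating the antiderivative F(x) = x^4 - 4*x^3/3 - 7*x^2/2 + 6*x at the endpoints):
  F(1) − F(−1) = 13/6 − (-43/6) = 28/3.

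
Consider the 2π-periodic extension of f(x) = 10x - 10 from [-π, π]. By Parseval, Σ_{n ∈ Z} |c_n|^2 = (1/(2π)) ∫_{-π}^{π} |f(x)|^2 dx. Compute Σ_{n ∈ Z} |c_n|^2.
Σ |c_n|^2 = 100π^2/3 + 100

Expand and integrate term by term over [-π, π]:
  ∫ (10x)^2 dx = 100·(2π^3/3); ∫ 2·10·(-10)·x dx = 0 (odd integrand); ∫ (-10)^2 dx = 100·2π.
So (1/(2π)) ∫_{-π}^{π} (10x - 10)^2 dx = 100π^2/3 + 100 = 100π^2/3 + 100.
Parseval ⇒ Σ |c_n|^2 = 100π^2/3 + 100.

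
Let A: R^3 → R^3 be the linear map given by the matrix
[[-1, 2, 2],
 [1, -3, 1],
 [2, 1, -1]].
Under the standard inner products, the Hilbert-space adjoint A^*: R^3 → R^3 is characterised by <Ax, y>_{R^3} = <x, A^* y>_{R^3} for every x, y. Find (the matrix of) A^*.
A^* = A^T =
[[-1, 1, 2],
 [2, -3, 1],
 [2, 1, -1]]

For real matrices with standard dot products, the defining identity <Ax, y> = <x, A^* y> gives (Ax)^T y = x^T (A^*) y, i.e. x^T A^T y = x^T (A^*) y. Since this holds for all x, y, we must have A^* = A^T. Therefore
A^* =
[[-1, 1, 2],
 [2, -3, 1],
 [2, 1, -1]].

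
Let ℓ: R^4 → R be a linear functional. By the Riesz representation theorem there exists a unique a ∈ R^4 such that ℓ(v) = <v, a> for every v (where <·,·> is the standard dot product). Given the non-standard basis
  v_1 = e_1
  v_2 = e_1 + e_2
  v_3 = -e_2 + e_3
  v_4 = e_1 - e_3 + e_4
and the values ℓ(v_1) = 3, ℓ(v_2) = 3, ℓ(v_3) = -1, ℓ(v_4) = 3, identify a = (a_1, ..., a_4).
a = (3, 0, -1, -1)

Write a = (a_1, ..., a_4) in the standard basis. For each basis vector v_i, ℓ(v_i) = <v_i, a> is a linear equation in the a_j's. Collect the n equations into a matrix system V a = ℓ, where row i of V is v_i (expressed in the standard basis). Since V is invertible (lower-triangular with 1s on the diagonal, up to permutation), solve by back-substitution:
  V =
[[1, 0, 0, 0],
 [1, 1, 0, 0],
 [0, -1, 1, 0],
 [1, 0, -1, 1]]
  V a = (3, 3, -1, 3)
Solving gives a = (3, 0, -1, -1).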